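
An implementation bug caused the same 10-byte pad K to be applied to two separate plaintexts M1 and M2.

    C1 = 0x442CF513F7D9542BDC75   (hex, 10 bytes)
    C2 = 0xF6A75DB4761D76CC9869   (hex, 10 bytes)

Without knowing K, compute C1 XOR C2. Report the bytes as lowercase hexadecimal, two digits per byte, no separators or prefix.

b28ba8a781c422e7441c

C1 ⊕ C2 = (M1 ⊕ K) ⊕ (M2 ⊕ K) = M1 ⊕ M2 — the shared key cancels under XOR.
byte 0: 44 ⊕ f6 = b2
byte 1: 2c ⊕ a7 = 8b
byte 2: f5 ⊕ 5d = a8
byte 3: 13 ⊕ b4 = a7
byte 4: f7 ⊕ 76 = 81
byte 5: d9 ⊕ 1d = c4
byte 6: 54 ⊕ 76 = 22
byte 7: 2b ⊕ cc = e7
byte 8: dc ⊕ 98 = 44
byte 9: 75 ⊕ 69 = 1c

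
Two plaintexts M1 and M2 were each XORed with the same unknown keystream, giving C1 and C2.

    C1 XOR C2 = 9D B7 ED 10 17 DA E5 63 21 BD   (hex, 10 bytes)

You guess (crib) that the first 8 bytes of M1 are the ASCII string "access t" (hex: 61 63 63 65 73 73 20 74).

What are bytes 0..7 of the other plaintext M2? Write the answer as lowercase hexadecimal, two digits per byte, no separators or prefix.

fcd48e7564a9c517

Since C1 ⊕ C2 = M1 ⊕ M2, XORing with the guessed M1 bytes yields the corresponding M2 bytes: M2 = (C1 ⊕ C2) ⊕ M1.
9d XOR 61 = fc
b7 XOR 63 = d4
ed XOR 63 = 8e
10 XOR 65 = 75
17 XOR 73 = 64
da XOR 73 = a9
e5 XOR 20 = c5
63 XOR 74 = 17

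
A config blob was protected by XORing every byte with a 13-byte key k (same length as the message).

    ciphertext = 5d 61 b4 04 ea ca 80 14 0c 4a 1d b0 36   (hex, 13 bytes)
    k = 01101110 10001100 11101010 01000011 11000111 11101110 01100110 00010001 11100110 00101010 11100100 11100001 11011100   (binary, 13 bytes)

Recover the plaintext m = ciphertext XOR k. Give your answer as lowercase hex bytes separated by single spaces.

byte 0: 5d XOR 6e = 33
byte 1: 61 XOR 8c = ed
byte 2: b4 XOR ea = 5e
byte 3: 04 XOR 43 = 47
byte 4: ea XOR c7 = 2d
byte 5: ca XOR ee = 24
byte 6: 80 XOR 66 = e6
byte 7: 14 XOR 11 = 05
byte 8: 0c XOR e6 = ea
byte 9: 4a XOR 2a = 60
byte 10: 1d XOR e4 = f9
byte 11: b0 XOR e1 = 51
byte 12: 36 XOR dc = ea

33 ed 5e 47 2d 24 e6 05 ea 60 f9 51 ea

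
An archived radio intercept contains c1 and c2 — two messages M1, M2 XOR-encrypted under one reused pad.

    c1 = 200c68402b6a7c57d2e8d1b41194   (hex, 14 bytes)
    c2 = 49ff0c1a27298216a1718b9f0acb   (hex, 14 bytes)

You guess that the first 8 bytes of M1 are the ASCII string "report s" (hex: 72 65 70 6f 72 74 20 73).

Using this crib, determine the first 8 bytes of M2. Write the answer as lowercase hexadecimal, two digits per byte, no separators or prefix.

1b9614357e37de32

First, c1 ⊕ c2 = (M1 ⊕ K) ⊕ (M2 ⊕ K) = M1 ⊕ M2, so the key drops out. Then M2 = (M1 ⊕ M2) ⊕ M1 over the first 8 bytes.
byte 0: (20 XOR 49) XOR 72 = 69 XOR 72 = 1b
byte 1: (0c XOR ff) XOR 65 = f3 XOR 65 = 96
byte 2: (68 XOR 0c) XOR 70 = 64 XOR 70 = 14
byte 3: (40 XOR 1a) XOR 6f = 5a XOR 6f = 35
byte 4: (2b XOR 27) XOR 72 = 0c XOR 72 = 7e
byte 5: (6a XOR 29) XOR 74 = 43 XOR 74 = 37
byte 6: (7c XOR 82) XOR 20 = fe XOR 20 = de
byte 7: (57 XOR 16) XOR 73 = 41 XOR 73 = 32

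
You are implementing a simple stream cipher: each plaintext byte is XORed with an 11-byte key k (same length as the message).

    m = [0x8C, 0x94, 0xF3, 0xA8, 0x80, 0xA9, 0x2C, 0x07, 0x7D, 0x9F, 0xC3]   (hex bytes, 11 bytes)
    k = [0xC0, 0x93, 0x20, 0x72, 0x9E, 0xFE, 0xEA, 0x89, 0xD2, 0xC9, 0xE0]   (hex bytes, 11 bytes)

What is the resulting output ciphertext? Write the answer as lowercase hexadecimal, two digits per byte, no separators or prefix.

8c ^ c0 = 4c
94 ^ 93 = 07
f3 ^ 20 = d3
a8 ^ 72 = da
80 ^ 9e = 1e
a9 ^ fe = 57
2c ^ ea = c6
07 ^ 89 = 8e
7d ^ d2 = af
9f ^ c9 = 56
c3 ^ e0 = 23

4c07d3da1e57c68eaf5623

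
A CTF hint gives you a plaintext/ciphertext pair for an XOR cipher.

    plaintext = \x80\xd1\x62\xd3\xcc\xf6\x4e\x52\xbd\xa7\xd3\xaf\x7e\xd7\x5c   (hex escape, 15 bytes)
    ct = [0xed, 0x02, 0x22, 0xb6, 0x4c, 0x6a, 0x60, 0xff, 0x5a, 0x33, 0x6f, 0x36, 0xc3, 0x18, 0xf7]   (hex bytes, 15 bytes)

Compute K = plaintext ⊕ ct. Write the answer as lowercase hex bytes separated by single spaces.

Since ct = plaintext ⊕ K, XORing both sides with plaintext gives K = plaintext ⊕ ct.
byte 0: 80 ⊕ ed = 6d
byte 1: d1 ⊕ 02 = d3
byte 2: 62 ⊕ 22 = 40
byte 3: d3 ⊕ b6 = 65
byte 4: cc ⊕ 4c = 80
byte 5: f6 ⊕ 6a = 9c
byte 6: 4e ⊕ 60 = 2e
byte 7: 52 ⊕ ff = ad
byte 8: bd ⊕ 5a = e7
byte 9: a7 ⊕ 33 = 94
byte 10: d3 ⊕ 6f = bc
byte 11: af ⊕ 36 = 99
byte 12: 7e ⊕ c3 = bd
byte 13: d7 ⊕ 18 = cf
byte 14: 5c ⊕ f7 = ab

6d d3 40 65 80 9c 2e ad e7 94 bc 99 bd cf ab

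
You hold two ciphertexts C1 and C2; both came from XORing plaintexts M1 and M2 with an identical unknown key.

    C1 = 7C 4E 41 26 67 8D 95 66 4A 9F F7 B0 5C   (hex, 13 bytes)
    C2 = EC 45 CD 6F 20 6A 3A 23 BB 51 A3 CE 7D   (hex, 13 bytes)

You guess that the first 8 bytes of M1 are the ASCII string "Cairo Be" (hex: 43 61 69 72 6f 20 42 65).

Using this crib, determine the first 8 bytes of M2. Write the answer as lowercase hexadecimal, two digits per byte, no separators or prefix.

First, C1 ⊕ C2 = (M1 ⊕ K) ⊕ (M2 ⊕ K) = M1 ⊕ M2, so the key drops out. Then M2 = (M1 ⊕ M2) ⊕ M1 over the first 8 bytes.
byte 0: (7c ^ ec) ^ 43 = 90 ^ 43 = d3
byte 1: (4e ^ 45) ^ 61 = 0b ^ 61 = 6a
byte 2: (41 ^ cd) ^ 69 = 8c ^ 69 = e5
byte 3: (26 ^ 6f) ^ 72 = 49 ^ 72 = 3b
byte 4: (67 ^ 20) ^ 6f = 47 ^ 6f = 28
byte 5: (8d ^ 6a) ^ 20 = e7 ^ 20 = c7
byte 6: (95 ^ 3a) ^ 42 = af ^ 42 = ed
byte 7: (66 ^ 23) ^ 65 = 45 ^ 65 = 20

d36ae53b28c7ed20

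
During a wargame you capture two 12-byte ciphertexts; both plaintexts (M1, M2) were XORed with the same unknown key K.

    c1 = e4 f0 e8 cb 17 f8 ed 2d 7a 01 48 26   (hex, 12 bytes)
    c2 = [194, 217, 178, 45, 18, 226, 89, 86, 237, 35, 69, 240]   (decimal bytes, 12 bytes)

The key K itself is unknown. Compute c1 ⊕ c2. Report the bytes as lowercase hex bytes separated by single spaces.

26 29 5a e6 05 1a b4 7b 97 22 0d d6

c1 ⊕ c2 = (M1 ⊕ K) ⊕ (M2 ⊕ K) = M1 ⊕ M2 — the shared key cancels under XOR.
byte 0: 228 xor 194 =  38
byte 1: 240 xor 217 =  41
byte 2: 232 xor 178 =  90
byte 3: 203 xor  45 = 230
byte 4:  23 xor  18 =   5
byte 5: 248 xor 226 =  26
byte 6: 237 xor  89 = 180
byte 7:  45 xor  86 = 123
byte 8: 122 xor 237 = 151
byte 9:   1 xor  35 =  34
byte 10:  72 xor  69 =  13
byte 11:  38 xor 240 = 214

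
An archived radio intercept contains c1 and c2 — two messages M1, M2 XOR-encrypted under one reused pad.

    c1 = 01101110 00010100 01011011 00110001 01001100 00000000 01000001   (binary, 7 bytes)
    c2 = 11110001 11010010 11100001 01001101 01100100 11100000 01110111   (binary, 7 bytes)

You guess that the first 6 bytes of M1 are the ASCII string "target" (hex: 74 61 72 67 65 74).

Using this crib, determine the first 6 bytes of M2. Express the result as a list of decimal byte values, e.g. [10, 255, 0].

First, c1 ⊕ c2 = (M1 ⊕ K) ⊕ (M2 ⊕ K) = M1 ⊕ M2, so the key drops out. Then M2 = (M1 ⊕ M2) ⊕ M1 over the first 6 bytes.
byte 0: (6e ^ f1) ^ 74 = 9f ^ 74 = eb
byte 1: (14 ^ d2) ^ 61 = c6 ^ 61 = a7
byte 2: (5b ^ e1) ^ 72 = ba ^ 72 = c8
byte 3: (31 ^ 4d) ^ 67 = 7c ^ 67 = 1b
byte 4: (4c ^ 64) ^ 65 = 28 ^ 65 = 4d
byte 5: (00 ^ e0) ^ 74 = e0 ^ 74 = 94

[235, 167, 200, 27, 77, 148]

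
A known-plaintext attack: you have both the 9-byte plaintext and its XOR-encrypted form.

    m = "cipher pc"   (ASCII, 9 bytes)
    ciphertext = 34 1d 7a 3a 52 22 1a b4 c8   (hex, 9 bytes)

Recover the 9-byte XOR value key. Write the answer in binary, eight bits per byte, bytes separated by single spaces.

01010111 01110100 00001010 01010010 00110111 01010000 00111010 11000100 10101011

Since ciphertext = m ⊕ key, XORing both sides with m gives key = m ⊕ ciphertext.
 99 ^  52 =  87
105 ^  29 = 116
112 ^ 122 =  10
104 ^  58 =  82
101 ^  82 =  55
114 ^  34 =  80
 32 ^  26 =  58
112 ^ 180 = 196
 99 ^ 200 = 171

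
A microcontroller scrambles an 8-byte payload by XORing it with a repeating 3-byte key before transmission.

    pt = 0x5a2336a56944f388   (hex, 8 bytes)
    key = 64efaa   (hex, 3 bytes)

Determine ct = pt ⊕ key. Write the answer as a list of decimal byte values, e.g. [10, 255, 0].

[62, 204, 156, 193, 134, 238, 151, 103]

The 3-byte key repeats, so the effective keystream is 64 ef aa 64 ef aa 64 ef.
byte 0: 5a ^ 64 = 3e
byte 1: 23 ^ ef = cc
byte 2: 36 ^ aa = 9c
byte 3: a5 ^ 64 = c1
byte 4: 69 ^ ef = 86
byte 5: 44 ^ aa = ee
byte 6: f3 ^ 64 = 97
byte 7: 88 ^ ef = 67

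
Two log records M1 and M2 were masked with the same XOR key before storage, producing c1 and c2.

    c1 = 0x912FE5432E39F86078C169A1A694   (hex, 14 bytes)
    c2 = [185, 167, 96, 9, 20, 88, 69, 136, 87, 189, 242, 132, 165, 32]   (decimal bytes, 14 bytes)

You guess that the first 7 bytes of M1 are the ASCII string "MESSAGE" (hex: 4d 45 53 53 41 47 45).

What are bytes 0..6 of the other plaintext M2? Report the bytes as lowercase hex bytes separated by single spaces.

65 cd d6 19 7b 26 f8

First, c1 ⊕ c2 = (M1 ⊕ K) ⊕ (M2 ⊕ K) = M1 ⊕ M2, so the key drops out. Then M2 = (M1 ⊕ M2) ⊕ M1 over the first 7 bytes.
byte 0: (91 XOR b9) XOR 4d = 28 XOR 4d = 65
byte 1: (2f XOR a7) XOR 45 = 88 XOR 45 = cd
byte 2: (e5 XOR 60) XOR 53 = 85 XOR 53 = d6
byte 3: (43 XOR 09) XOR 53 = 4a XOR 53 = 19
byte 4: (2e XOR 14) XOR 41 = 3a XOR 41 = 7b
byte 5: (39 XOR 58) XOR 47 = 61 XOR 47 = 26
byte 6: (f8 XOR 45) XOR 45 = bd XOR 45 = f8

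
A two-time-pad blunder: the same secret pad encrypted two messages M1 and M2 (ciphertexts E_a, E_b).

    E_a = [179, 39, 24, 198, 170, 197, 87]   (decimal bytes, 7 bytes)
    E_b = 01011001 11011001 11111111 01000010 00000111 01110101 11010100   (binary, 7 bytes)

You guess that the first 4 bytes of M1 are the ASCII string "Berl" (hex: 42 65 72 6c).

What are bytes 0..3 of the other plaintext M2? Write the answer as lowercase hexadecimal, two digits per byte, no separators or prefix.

First, E_a ⊕ E_b = (M1 ⊕ K) ⊕ (M2 ⊕ K) = M1 ⊕ M2, so the key drops out. Then M2 = (M1 ⊕ M2) ⊕ M1 over the first 4 bytes.
byte 0: (b3 xor 59) xor 42 = ea xor 42 = a8
byte 1: (27 xor d9) xor 65 = fe xor 65 = 9b
byte 2: (18 xor ff) xor 72 = e7 xor 72 = 95
byte 3: (c6 xor 42) xor 6c = 84 xor 6c = e8

a89b95e8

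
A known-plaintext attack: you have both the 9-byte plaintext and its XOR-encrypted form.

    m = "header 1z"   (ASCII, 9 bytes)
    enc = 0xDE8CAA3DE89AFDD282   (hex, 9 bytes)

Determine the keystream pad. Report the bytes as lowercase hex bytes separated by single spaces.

b6 e9 cb 59 8d e8 dd e3 f8

Since enc = m ⊕ pad, XORing both sides with m gives pad = m ⊕ enc.
68 ⊕ de = b6
65 ⊕ 8c = e9
61 ⊕ aa = cb
64 ⊕ 3d = 59
65 ⊕ e8 = 8d
72 ⊕ 9a = e8
20 ⊕ fd = dd
31 ⊕ d2 = e3
7a ⊕ 82 = f8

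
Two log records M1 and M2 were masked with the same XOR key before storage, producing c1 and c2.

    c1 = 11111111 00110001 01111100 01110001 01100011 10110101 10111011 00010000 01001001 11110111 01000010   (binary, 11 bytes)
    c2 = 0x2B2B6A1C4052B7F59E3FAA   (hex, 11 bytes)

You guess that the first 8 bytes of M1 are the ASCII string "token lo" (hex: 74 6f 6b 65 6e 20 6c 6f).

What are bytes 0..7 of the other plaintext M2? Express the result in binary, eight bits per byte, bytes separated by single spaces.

10100000 01110101 01111101 00001000 01001101 11000111 01100000 10001010

First, c1 ⊕ c2 = (M1 ⊕ K) ⊕ (M2 ⊕ K) = M1 ⊕ M2, so the key drops out. Then M2 = (M1 ⊕ M2) ⊕ M1 over the first 8 bytes.
byte 0: (ff xor 2b) xor 74 = d4 xor 74 = a0
byte 1: (31 xor 2b) xor 6f = 1a xor 6f = 75
byte 2: (7c xor 6a) xor 6b = 16 xor 6b = 7d
byte 3: (71 xor 1c) xor 65 = 6d xor 65 = 08
byte 4: (63 xor 40) xor 6e = 23 xor 6e = 4d
byte 5: (b5 xor 52) xor 20 = e7 xor 20 = c7
byte 6: (bb xor b7) xor 6c = 0c xor 6c = 60
byte 7: (10 xor f5) xor 6f = e5 xor 6f = 8a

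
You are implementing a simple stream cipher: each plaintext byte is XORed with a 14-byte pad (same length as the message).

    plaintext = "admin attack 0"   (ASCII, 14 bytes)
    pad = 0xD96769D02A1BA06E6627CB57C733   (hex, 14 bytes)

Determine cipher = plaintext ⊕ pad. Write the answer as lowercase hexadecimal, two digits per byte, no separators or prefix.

61 xor d9 = b8
64 xor 67 = 03
6d xor 69 = 04
69 xor d0 = b9
6e xor 2a = 44
20 xor 1b = 3b
61 xor a0 = c1
74 xor 6e = 1a
74 xor 66 = 12
61 xor 27 = 46
63 xor cb = a8
6b xor 57 = 3c
20 xor c7 = e7
30 xor 33 = 03

b80304b9443bc11a1246a83ce703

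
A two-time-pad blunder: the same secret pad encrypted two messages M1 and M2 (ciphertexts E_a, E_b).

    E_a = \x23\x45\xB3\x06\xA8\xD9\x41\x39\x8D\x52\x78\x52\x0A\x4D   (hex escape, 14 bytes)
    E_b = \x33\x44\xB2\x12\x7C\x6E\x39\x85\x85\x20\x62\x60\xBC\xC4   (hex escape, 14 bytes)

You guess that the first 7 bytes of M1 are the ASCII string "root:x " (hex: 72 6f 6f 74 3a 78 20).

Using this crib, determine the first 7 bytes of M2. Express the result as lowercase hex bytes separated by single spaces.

62 6e 6e 60 ee cf 58

First, E_a ⊕ E_b = (M1 ⊕ K) ⊕ (M2 ⊕ K) = M1 ⊕ M2, so the key drops out. Then M2 = (M1 ⊕ M2) ⊕ M1 over the first 7 bytes.
byte 0: (23 xor 33) xor 72 = 10 xor 72 = 62
byte 1: (45 xor 44) xor 6f = 01 xor 6f = 6e
byte 2: (b3 xor b2) xor 6f = 01 xor 6f = 6e
byte 3: (06 xor 12) xor 74 = 14 xor 74 = 60
byte 4: (a8 xor 7c) xor 3a = d4 xor 3a = ee
byte 5: (d9 xor 6e) xor 78 = b7 xor 78 = cf
byte 6: (41 xor 39) xor 20 = 78 xor 20 = 58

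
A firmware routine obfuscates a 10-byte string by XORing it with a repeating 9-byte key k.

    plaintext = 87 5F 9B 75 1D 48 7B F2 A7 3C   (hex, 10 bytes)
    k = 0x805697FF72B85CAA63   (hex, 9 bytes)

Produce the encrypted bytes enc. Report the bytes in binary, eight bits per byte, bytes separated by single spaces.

00000111 00001001 00001100 10001010 01101111 11110000 00100111 01011000 11000100 10111100

The 9-byte key repeats, so the effective keystream is 80 56 97 ff 72 b8 5c aa 63 80.
byte 0: 87 ^ 80 = 07
byte 1: 5f ^ 56 = 09
byte 2: 9b ^ 97 = 0c
byte 3: 75 ^ ff = 8a
byte 4: 1d ^ 72 = 6f
byte 5: 48 ^ b8 = f0
byte 6: 7b ^ 5c = 27
byte 7: f2 ^ aa = 58
byte 8: a7 ^ 63 = c4
byte 9: 3c ^ 80 = bc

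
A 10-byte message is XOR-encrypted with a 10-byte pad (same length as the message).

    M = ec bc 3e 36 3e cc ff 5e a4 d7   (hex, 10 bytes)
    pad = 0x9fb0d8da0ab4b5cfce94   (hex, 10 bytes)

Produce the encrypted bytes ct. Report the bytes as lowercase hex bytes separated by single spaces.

73 0c e6 ec 34 78 4a 91 6a 43

XOR is its own inverse, so applying the key byte-wise gives the result directly.
11101100 ^ 10011111 = 01110011
10111100 ^ 10110000 = 00001100
00111110 ^ 11011000 = 11100110
00110110 ^ 11011010 = 11101100
00111110 ^ 00001010 = 00110100
11001100 ^ 10110100 = 01111000
11111111 ^ 10110101 = 01001010
01011110 ^ 11001111 = 10010001
10100100 ^ 11001110 = 01101010
11010111 ^ 10010100 = 01000011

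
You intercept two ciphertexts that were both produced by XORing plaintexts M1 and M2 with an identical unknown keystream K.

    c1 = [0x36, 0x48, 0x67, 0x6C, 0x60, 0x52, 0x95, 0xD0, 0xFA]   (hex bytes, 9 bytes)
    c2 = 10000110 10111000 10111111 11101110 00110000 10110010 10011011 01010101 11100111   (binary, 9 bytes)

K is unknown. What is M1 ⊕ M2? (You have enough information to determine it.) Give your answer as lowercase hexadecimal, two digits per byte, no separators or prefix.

c1 ⊕ c2 = (M1 ⊕ K) ⊕ (M2 ⊕ K) = M1 ⊕ M2 — the shared key cancels under XOR.
byte 0:  54 ^ 134 = 176
byte 1:  72 ^ 184 = 240
byte 2: 103 ^ 191 = 216
byte 3: 108 ^ 238 = 130
byte 4:  96 ^  48 =  80
byte 5:  82 ^ 178 = 224
byte 6: 149 ^ 155 =  14
byte 7: 208 ^  85 = 133
byte 8: 250 ^ 231 =  29

b0f0d88250e00e851d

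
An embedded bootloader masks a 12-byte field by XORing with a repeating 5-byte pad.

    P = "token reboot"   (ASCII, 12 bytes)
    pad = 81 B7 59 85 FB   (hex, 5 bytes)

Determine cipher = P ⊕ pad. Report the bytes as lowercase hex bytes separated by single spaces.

The 5-byte key repeats, so the effective keystream is 81 b7 59 85 fb 81 b7 59 85 fb 81 b7.
byte 0: 116 XOR 129 = 245
byte 1: 111 XOR 183 = 216
byte 2: 107 XOR  89 =  50
byte 3: 101 XOR 133 = 224
byte 4: 110 XOR 251 = 149
byte 5:  32 XOR 129 = 161
byte 6: 114 XOR 183 = 197
byte 7: 101 XOR  89 =  60
byte 8:  98 XOR 133 = 231
byte 9: 111 XOR 251 = 148
byte 10: 111 XOR 129 = 238
byte 11: 116 XOR 183 = 195

f5 d8 32 e0 95 a1 c5 3c e7 94 ee c3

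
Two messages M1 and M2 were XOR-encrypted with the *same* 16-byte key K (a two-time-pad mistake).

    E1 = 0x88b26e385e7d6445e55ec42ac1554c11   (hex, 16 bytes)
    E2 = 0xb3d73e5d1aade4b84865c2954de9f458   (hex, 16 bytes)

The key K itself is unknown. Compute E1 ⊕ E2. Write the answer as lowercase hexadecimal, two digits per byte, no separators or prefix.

3b65506544d080fdad3b06bf8cbcb849

E1 ⊕ E2 = (M1 ⊕ K) ⊕ (M2 ⊕ K) = M1 ⊕ M2 — the shared key cancels under XOR.
byte 0: 136 XOR 179 =  59
byte 1: 178 XOR 215 = 101
byte 2: 110 XOR  62 =  80
byte 3:  56 XOR  93 = 101
byte 4:  94 XOR  26 =  68
byte 5: 125 XOR 173 = 208
byte 6: 100 XOR 228 = 128
byte 7:  69 XOR 184 = 253
byte 8: 229 XOR  72 = 173
byte 9:  94 XOR 101 =  59
byte 10: 196 XOR 194 =   6
byte 11:  42 XOR 149 = 191
byte 12: 193 XOR  77 = 140
byte 13:  85 XOR 233 = 188
byte 14:  76 XOR 244 = 184
byte 15:  17 XOR  88 =  73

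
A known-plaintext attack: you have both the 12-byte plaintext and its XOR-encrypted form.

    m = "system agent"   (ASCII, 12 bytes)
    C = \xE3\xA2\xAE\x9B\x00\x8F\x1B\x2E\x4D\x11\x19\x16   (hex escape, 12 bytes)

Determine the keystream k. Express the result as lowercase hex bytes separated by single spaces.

90 db dd ef 65 e2 3b 4f 2a 74 77 62

Since C = m ⊕ k, XORing both sides with m gives k = m ⊕ C.
115 XOR 227 = 144
121 XOR 162 = 219
115 XOR 174 = 221
116 XOR 155 = 239
101 XOR   0 = 101
109 XOR 143 = 226
 32 XOR  27 =  59
 97 XOR  46 =  79
103 XOR  77 =  42
101 XOR  17 = 116
110 XOR  25 = 119
116 XOR  22 =  98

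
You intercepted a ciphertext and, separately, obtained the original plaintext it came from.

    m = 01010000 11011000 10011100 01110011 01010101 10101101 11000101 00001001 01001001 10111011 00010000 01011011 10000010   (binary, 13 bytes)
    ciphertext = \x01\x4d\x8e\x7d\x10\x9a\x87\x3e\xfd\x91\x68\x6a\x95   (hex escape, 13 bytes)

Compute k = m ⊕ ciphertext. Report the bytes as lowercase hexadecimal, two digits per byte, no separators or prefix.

5195120e45374237b42a783117

Since ciphertext = m ⊕ k, XORing both sides with m gives k = m ⊕ ciphertext.
50 xor 01 = 51
d8 xor 4d = 95
9c xor 8e = 12
73 xor 7d = 0e
55 xor 10 = 45
ad xor 9a = 37
c5 xor 87 = 42
09 xor 3e = 37
49 xor fd = b4
bb xor 91 = 2a
10 xor 68 = 78
5b xor 6a = 31
82 xor 95 = 17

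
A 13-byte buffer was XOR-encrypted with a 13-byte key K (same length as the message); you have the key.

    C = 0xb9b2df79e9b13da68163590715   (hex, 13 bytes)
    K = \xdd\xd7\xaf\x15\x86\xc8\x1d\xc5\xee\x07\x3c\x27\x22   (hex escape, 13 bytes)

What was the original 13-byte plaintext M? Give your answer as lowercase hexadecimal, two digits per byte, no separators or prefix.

XOR is its own inverse, so applying the key byte-wise gives the result directly.
byte 0: 185 ⊕ 221 = 100
byte 1: 178 ⊕ 215 = 101
byte 2: 223 ⊕ 175 = 112
byte 3: 121 ⊕  21 = 108
byte 4: 233 ⊕ 134 = 111
byte 5: 177 ⊕ 200 = 121
byte 6:  61 ⊕  29 =  32
byte 7: 166 ⊕ 197 =  99
byte 8: 129 ⊕ 238 = 111
byte 9:  99 ⊕   7 = 100
byte 10:  89 ⊕  60 = 101
byte 11:   7 ⊕  39 =  32
byte 12:  21 ⊕  34 =  55

6465706c6f7920636f64652037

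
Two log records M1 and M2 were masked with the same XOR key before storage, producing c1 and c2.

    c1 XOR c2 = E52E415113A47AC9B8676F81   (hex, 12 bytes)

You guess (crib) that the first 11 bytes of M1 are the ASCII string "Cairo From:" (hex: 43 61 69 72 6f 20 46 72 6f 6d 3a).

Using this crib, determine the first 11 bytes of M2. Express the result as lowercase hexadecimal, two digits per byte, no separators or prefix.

a64f28237c843cbbd70a55

Since c1 ⊕ c2 = M1 ⊕ M2, XORing with the guessed M1 bytes yields the corresponding M2 bytes: M2 = (c1 ⊕ c2) ⊕ M1.
e5 xor 43 = a6
2e xor 61 = 4f
41 xor 69 = 28
51 xor 72 = 23
13 xor 6f = 7c
a4 xor 20 = 84
7a xor 46 = 3c
c9 xor 72 = bb
b8 xor 6f = d7
67 xor 6d = 0a
6f xor 3a = 55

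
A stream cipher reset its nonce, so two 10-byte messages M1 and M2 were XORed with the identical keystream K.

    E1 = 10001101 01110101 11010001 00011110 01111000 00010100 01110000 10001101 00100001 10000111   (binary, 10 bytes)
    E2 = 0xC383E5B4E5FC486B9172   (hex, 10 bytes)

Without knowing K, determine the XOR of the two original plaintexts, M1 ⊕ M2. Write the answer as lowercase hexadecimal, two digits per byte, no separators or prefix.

4ef634aa9de838e6b0f5

E1 ⊕ E2 = (M1 ⊕ K) ⊕ (M2 ⊕ K) = M1 ⊕ M2 — the shared key cancels under XOR.
byte 0: 8d xor c3 = 4e
byte 1: 75 xor 83 = f6
byte 2: d1 xor e5 = 34
byte 3: 1e xor b4 = aa
byte 4: 78 xor e5 = 9d
byte 5: 14 xor fc = e8
byte 6: 70 xor 48 = 38
byte 7: 8d xor 6b = e6
byte 8: 21 xor 91 = b0
byte 9: 87 xor 72 = f5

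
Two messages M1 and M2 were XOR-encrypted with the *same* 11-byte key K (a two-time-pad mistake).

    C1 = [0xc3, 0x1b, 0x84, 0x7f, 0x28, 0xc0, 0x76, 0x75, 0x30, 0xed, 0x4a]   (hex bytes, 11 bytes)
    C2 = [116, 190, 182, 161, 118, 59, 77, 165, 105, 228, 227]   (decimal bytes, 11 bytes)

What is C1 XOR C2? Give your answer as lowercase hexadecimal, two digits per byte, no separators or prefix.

C1 ⊕ C2 = (M1 ⊕ K) ⊕ (M2 ⊕ K) = M1 ⊕ M2 — the shared key cancels under XOR.
c3 ^ 74 = b7
1b ^ be = a5
84 ^ b6 = 32
7f ^ a1 = de
28 ^ 76 = 5e
c0 ^ 3b = fb
76 ^ 4d = 3b
75 ^ a5 = d0
30 ^ 69 = 59
ed ^ e4 = 09
4a ^ e3 = a9

b7a532de5efb3bd05909a9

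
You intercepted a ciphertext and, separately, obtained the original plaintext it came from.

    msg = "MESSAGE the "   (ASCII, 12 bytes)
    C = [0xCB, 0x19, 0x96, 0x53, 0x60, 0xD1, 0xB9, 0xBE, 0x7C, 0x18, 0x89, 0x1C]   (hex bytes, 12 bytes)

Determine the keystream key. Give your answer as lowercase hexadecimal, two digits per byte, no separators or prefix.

Since C = msg ⊕ key, XORing both sides with msg gives key = msg ⊕ C.
byte 0: 01001101 ^ 11001011 = 10000110
byte 1: 01000101 ^ 00011001 = 01011100
byte 2: 01010011 ^ 10010110 = 11000101
byte 3: 01010011 ^ 01010011 = 00000000
byte 4: 01000001 ^ 01100000 = 00100001
byte 5: 01000111 ^ 11010001 = 10010110
byte 6: 01000101 ^ 10111001 = 11111100
byte 7: 00100000 ^ 10111110 = 10011110
byte 8: 01110100 ^ 01111100 = 00001000
byte 9: 01101000 ^ 00011000 = 01110000
byte 10: 01100101 ^ 10001001 = 11101100
byte 11: 00100000 ^ 00011100 = 00111100

865cc5002196fc9e0870ec3c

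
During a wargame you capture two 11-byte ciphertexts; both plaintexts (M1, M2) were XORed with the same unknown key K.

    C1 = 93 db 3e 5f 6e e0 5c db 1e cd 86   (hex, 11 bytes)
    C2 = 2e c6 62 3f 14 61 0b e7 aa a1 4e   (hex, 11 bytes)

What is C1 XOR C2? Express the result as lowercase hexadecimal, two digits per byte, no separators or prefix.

bd1d5c607a81573cb46cc8

C1 ⊕ C2 = (M1 ⊕ K) ⊕ (M2 ⊕ K) = M1 ⊕ M2 — the shared key cancels under XOR.
93 ⊕ 2e = bd
db ⊕ c6 = 1d
3e ⊕ 62 = 5c
5f ⊕ 3f = 60
6e ⊕ 14 = 7a
e0 ⊕ 61 = 81
5c ⊕ 0b = 57
db ⊕ e7 = 3c
1e ⊕ aa = b4
cd ⊕ a1 = 6c
86 ⊕ 4e = c8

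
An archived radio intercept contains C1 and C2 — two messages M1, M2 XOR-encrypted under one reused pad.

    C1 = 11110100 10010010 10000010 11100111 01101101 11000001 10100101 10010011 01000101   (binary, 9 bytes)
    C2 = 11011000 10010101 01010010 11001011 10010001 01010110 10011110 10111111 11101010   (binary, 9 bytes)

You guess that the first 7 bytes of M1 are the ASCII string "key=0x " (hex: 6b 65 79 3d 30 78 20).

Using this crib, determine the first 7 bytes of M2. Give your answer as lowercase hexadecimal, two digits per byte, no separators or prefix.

4762a911ccef1b

First, C1 ⊕ C2 = (M1 ⊕ K) ⊕ (M2 ⊕ K) = M1 ⊕ M2, so the key drops out. Then M2 = (M1 ⊕ M2) ⊕ M1 over the first 7 bytes.
byte 0: (f4 xor d8) xor 6b = 2c xor 6b = 47
byte 1: (92 xor 95) xor 65 = 07 xor 65 = 62
byte 2: (82 xor 52) xor 79 = d0 xor 79 = a9
byte 3: (e7 xor cb) xor 3d = 2c xor 3d = 11
byte 4: (6d xor 91) xor 30 = fc xor 30 = cc
byte 5: (c1 xor 56) xor 78 = 97 xor 78 = ef
byte 6: (a5 xor 9e) xor 20 = 3b xor 20 = 1b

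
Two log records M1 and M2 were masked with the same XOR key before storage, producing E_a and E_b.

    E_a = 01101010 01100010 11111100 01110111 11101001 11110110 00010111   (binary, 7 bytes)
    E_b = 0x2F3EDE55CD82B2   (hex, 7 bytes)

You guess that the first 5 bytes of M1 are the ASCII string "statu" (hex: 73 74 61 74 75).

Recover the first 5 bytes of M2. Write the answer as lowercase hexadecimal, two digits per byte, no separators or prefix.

3628435651

First, E_a ⊕ E_b = (M1 ⊕ K) ⊕ (M2 ⊕ K) = M1 ⊕ M2, so the key drops out. Then M2 = (M1 ⊕ M2) ⊕ M1 over the first 5 bytes.
byte 0: (6a ⊕ 2f) ⊕ 73 = 45 ⊕ 73 = 36
byte 1: (62 ⊕ 3e) ⊕ 74 = 5c ⊕ 74 = 28
byte 2: (fc ⊕ de) ⊕ 61 = 22 ⊕ 61 = 43
byte 3: (77 ⊕ 55) ⊕ 74 = 22 ⊕ 74 = 56
byte 4: (e9 ⊕ cd) ⊕ 75 = 24 ⊕ 75 = 51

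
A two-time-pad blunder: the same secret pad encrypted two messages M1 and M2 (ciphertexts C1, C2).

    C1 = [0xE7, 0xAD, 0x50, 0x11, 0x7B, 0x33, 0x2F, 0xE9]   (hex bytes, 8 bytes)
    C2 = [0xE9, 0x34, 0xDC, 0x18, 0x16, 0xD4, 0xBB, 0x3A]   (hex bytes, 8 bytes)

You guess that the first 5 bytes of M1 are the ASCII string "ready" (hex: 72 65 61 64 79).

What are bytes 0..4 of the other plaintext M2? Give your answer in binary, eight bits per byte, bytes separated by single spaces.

First, C1 ⊕ C2 = (M1 ⊕ K) ⊕ (M2 ⊕ K) = M1 ⊕ M2, so the key drops out. Then M2 = (M1 ⊕ M2) ⊕ M1 over the first 5 bytes.
byte 0: (e7 ^ e9) ^ 72 = 0e ^ 72 = 7c
byte 1: (ad ^ 34) ^ 65 = 99 ^ 65 = fc
byte 2: (50 ^ dc) ^ 61 = 8c ^ 61 = ed
byte 3: (11 ^ 18) ^ 64 = 09 ^ 64 = 6d
byte 4: (7b ^ 16) ^ 79 = 6d ^ 79 = 14

01111100 11111100 11101101 01101101 00010100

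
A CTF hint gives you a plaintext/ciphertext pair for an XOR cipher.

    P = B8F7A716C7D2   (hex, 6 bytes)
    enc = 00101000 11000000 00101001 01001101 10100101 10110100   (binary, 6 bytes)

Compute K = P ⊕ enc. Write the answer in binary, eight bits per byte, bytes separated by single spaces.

10010000 00110111 10001110 01011011 01100010 01100110

Since enc = P ⊕ K, XORing both sides with P gives K = P ⊕ enc.
b8 ^ 28 = 90
f7 ^ c0 = 37
a7 ^ 29 = 8e
16 ^ 4d = 5b
c7 ^ a5 = 62
d2 ^ b4 = 66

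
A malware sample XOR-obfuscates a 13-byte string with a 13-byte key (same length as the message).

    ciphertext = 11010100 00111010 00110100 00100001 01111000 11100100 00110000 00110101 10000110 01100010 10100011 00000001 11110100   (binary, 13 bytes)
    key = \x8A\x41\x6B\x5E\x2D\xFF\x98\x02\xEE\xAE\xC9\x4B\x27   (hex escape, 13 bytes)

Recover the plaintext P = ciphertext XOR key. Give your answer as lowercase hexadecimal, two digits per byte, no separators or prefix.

XOR is its own inverse, so applying the key byte-wise gives the result directly.
d4 ^ 8a = 5e
3a ^ 41 = 7b
34 ^ 6b = 5f
21 ^ 5e = 7f
78 ^ 2d = 55
e4 ^ ff = 1b
30 ^ 98 = a8
35 ^ 02 = 37
86 ^ ee = 68
62 ^ ae = cc
a3 ^ c9 = 6a
01 ^ 4b = 4a
f4 ^ 27 = d3

5e7b5f7f551ba83768cc6a4ad3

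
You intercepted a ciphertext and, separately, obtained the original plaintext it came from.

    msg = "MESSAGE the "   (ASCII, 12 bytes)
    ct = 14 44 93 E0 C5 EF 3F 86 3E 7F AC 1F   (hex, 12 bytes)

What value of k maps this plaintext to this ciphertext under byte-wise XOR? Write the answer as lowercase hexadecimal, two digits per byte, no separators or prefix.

5901c0b384a87aa64a17c93f

Since ct = msg ⊕ k, XORing both sides with msg gives k = msg ⊕ ct.
4d ^ 14 = 59
45 ^ 44 = 01
53 ^ 93 = c0
53 ^ e0 = b3
41 ^ c5 = 84
47 ^ ef = a8
45 ^ 3f = 7a
20 ^ 86 = a6
74 ^ 3e = 4a
68 ^ 7f = 17
65 ^ ac = c9
20 ^ 1f = 3f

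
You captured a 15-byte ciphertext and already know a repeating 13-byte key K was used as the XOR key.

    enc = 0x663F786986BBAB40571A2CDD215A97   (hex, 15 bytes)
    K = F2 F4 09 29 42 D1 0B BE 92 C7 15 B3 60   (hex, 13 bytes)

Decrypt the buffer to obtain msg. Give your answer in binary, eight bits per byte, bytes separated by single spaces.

The 13-byte key repeats, so the effective keystream is f2 f4 09 29 42 d1 0b be 92 c7 15 b3 60 f2 f4.
byte 0: 66 ⊕ f2 = 94
byte 1: 3f ⊕ f4 = cb
byte 2: 78 ⊕ 09 = 71
byte 3: 69 ⊕ 29 = 40
byte 4: 86 ⊕ 42 = c4
byte 5: bb ⊕ d1 = 6a
byte 6: ab ⊕ 0b = a0
byte 7: 40 ⊕ be = fe
byte 8: 57 ⊕ 92 = c5
byte 9: 1a ⊕ c7 = dd
byte 10: 2c ⊕ 15 = 39
byte 11: dd ⊕ b3 = 6e
byte 12: 21 ⊕ 60 = 41
byte 13: 5a ⊕ f2 = a8
byte 14: 97 ⊕ f4 = 63

10010100 11001011 01110001 01000000 11000100 01101010 10100000 11111110 11000101 11011101 00111001 01101110 01000001 10101000 01100011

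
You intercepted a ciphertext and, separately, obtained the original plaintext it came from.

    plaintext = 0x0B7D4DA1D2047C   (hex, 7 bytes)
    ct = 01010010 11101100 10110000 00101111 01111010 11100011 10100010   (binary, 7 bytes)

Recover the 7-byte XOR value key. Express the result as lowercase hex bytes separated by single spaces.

59 91 fd 8e a8 e7 de

Since ct = plaintext ⊕ key, XORing both sides with plaintext gives key = plaintext ⊕ ct.
byte 0: 0b ^ 52 = 59
byte 1: 7d ^ ec = 91
byte 2: 4d ^ b0 = fd
byte 3: a1 ^ 2f = 8e
byte 4: d2 ^ 7a = a8
byte 5: 04 ^ e3 = e7
byte 6: 7c ^ a2 = de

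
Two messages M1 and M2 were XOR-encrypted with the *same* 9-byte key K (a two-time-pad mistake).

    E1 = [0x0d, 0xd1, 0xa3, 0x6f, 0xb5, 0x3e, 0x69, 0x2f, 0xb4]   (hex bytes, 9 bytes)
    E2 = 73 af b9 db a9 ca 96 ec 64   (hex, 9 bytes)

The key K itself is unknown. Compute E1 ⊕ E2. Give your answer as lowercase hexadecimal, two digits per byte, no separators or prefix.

7e7e1ab41cf4ffc3d0

E1 ⊕ E2 = (M1 ⊕ K) ⊕ (M2 ⊕ K) = M1 ⊕ M2 — the shared key cancels under XOR.
0d ^ 73 = 7e
d1 ^ af = 7e
a3 ^ b9 = 1a
6f ^ db = b4
b5 ^ a9 = 1c
3e ^ ca = f4
69 ^ 96 = ff
2f ^ ec = c3
b4 ^ 64 = d0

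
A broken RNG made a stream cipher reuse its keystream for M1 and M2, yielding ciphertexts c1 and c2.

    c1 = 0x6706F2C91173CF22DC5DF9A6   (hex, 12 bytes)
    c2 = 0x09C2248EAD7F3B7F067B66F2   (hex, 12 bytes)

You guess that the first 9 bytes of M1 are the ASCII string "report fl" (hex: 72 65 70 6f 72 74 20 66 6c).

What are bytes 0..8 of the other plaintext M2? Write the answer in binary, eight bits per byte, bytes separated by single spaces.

First, c1 ⊕ c2 = (M1 ⊕ K) ⊕ (M2 ⊕ K) = M1 ⊕ M2, so the key drops out. Then M2 = (M1 ⊕ M2) ⊕ M1 over the first 9 bytes.
byte 0: (67 xor 09) xor 72 = 6e xor 72 = 1c
byte 1: (06 xor c2) xor 65 = c4 xor 65 = a1
byte 2: (f2 xor 24) xor 70 = d6 xor 70 = a6
byte 3: (c9 xor 8e) xor 6f = 47 xor 6f = 28
byte 4: (11 xor ad) xor 72 = bc xor 72 = ce
byte 5: (73 xor 7f) xor 74 = 0c xor 74 = 78
byte 6: (cf xor 3b) xor 20 = f4 xor 20 = d4
byte 7: (22 xor 7f) xor 66 = 5d xor 66 = 3b
byte 8: (dc xor 06) xor 6c = da xor 6c = b6

00011100 10100001 10100110 00101000 11001110 01111000 11010100 00111011 10110110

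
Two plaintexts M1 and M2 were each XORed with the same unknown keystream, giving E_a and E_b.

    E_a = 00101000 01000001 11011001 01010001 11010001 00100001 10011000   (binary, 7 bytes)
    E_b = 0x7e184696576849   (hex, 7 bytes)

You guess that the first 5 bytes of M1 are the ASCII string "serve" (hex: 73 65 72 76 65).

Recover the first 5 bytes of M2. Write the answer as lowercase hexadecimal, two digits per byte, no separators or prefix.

First, E_a ⊕ E_b = (M1 ⊕ K) ⊕ (M2 ⊕ K) = M1 ⊕ M2, so the key drops out. Then M2 = (M1 ⊕ M2) ⊕ M1 over the first 5 bytes.
byte 0: (28 XOR 7e) XOR 73 = 56 XOR 73 = 25
byte 1: (41 XOR 18) XOR 65 = 59 XOR 65 = 3c
byte 2: (d9 XOR 46) XOR 72 = 9f XOR 72 = ed
byte 3: (51 XOR 96) XOR 76 = c7 XOR 76 = b1
byte 4: (d1 XOR 57) XOR 65 = 86 XOR 65 = e3

253cedb1e3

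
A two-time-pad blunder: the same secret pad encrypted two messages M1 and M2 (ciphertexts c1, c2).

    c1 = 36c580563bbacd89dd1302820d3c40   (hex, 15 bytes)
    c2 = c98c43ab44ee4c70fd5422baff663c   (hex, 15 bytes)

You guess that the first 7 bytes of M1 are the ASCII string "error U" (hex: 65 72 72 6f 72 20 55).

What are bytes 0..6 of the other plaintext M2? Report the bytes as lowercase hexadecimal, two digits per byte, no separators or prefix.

First, c1 ⊕ c2 = (M1 ⊕ K) ⊕ (M2 ⊕ K) = M1 ⊕ M2, so the key drops out. Then M2 = (M1 ⊕ M2) ⊕ M1 over the first 7 bytes.
byte 0: (36 ^ c9) ^ 65 = ff ^ 65 = 9a
byte 1: (c5 ^ 8c) ^ 72 = 49 ^ 72 = 3b
byte 2: (80 ^ 43) ^ 72 = c3 ^ 72 = b1
byte 3: (56 ^ ab) ^ 6f = fd ^ 6f = 92
byte 4: (3b ^ 44) ^ 72 = 7f ^ 72 = 0d
byte 5: (ba ^ ee) ^ 20 = 54 ^ 20 = 74
byte 6: (cd ^ 4c) ^ 55 = 81 ^ 55 = d4

9a3bb1920d74d4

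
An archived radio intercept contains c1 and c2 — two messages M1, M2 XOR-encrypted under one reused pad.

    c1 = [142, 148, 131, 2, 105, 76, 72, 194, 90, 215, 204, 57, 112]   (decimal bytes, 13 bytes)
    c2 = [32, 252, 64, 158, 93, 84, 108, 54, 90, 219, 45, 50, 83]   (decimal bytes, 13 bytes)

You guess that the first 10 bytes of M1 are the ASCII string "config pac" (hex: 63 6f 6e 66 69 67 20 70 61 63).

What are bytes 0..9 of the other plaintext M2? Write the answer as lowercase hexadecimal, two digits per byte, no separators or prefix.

First, c1 ⊕ c2 = (M1 ⊕ K) ⊕ (M2 ⊕ K) = M1 ⊕ M2, so the key drops out. Then M2 = (M1 ⊕ M2) ⊕ M1 over the first 10 bytes.
byte 0: (8e ^ 20) ^ 63 = ae ^ 63 = cd
byte 1: (94 ^ fc) ^ 6f = 68 ^ 6f = 07
byte 2: (83 ^ 40) ^ 6e = c3 ^ 6e = ad
byte 3: (02 ^ 9e) ^ 66 = 9c ^ 66 = fa
byte 4: (69 ^ 5d) ^ 69 = 34 ^ 69 = 5d
byte 5: (4c ^ 54) ^ 67 = 18 ^ 67 = 7f
byte 6: (48 ^ 6c) ^ 20 = 24 ^ 20 = 04
byte 7: (c2 ^ 36) ^ 70 = f4 ^ 70 = 84
byte 8: (5a ^ 5a) ^ 61 = 00 ^ 61 = 61
byte 9: (d7 ^ db) ^ 63 = 0c ^ 63 = 6f

cd07adfa5d7f0484616f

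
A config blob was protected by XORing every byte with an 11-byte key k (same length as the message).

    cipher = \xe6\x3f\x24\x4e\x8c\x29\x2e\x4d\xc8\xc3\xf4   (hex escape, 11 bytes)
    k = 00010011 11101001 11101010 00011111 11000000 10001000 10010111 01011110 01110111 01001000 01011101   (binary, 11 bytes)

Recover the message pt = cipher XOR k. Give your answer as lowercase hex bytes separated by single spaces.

f5 d6 ce 51 4c a1 b9 13 bf 8b a9

XOR is its own inverse, so applying the key byte-wise gives the result directly.
byte 0: e6 ⊕ 13 = f5
byte 1: 3f ⊕ e9 = d6
byte 2: 24 ⊕ ea = ce
byte 3: 4e ⊕ 1f = 51
byte 4: 8c ⊕ c0 = 4c
byte 5: 29 ⊕ 88 = a1
byte 6: 2e ⊕ 97 = b9
byte 7: 4d ⊕ 5e = 13
byte 8: c8 ⊕ 77 = bf
byte 9: c3 ⊕ 48 = 8b
byte 10: f4 ⊕ 5d = a9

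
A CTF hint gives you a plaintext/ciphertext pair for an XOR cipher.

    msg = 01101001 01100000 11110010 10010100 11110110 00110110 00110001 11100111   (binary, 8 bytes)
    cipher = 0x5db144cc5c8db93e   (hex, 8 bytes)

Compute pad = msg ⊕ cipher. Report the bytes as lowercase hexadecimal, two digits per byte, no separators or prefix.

Since cipher = msg ⊕ pad, XORing both sides with msg gives pad = msg ⊕ cipher.
69 ⊕ 5d = 34
60 ⊕ b1 = d1
f2 ⊕ 44 = b6
94 ⊕ cc = 58
f6 ⊕ 5c = aa
36 ⊕ 8d = bb
31 ⊕ b9 = 88
e7 ⊕ 3e = d9

34d1b658aabb88d9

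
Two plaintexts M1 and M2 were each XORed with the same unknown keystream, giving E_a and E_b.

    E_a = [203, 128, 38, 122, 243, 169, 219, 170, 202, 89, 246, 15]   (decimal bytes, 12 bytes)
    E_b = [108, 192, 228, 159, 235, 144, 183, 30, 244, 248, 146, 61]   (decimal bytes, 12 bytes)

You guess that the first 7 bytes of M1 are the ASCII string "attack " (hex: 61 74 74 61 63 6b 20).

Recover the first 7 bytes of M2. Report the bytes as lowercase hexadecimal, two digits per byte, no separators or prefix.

First, E_a ⊕ E_b = (M1 ⊕ K) ⊕ (M2 ⊕ K) = M1 ⊕ M2, so the key drops out. Then M2 = (M1 ⊕ M2) ⊕ M1 over the first 7 bytes.
byte 0: (cb xor 6c) xor 61 = a7 xor 61 = c6
byte 1: (80 xor c0) xor 74 = 40 xor 74 = 34
byte 2: (26 xor e4) xor 74 = c2 xor 74 = b6
byte 3: (7a xor 9f) xor 61 = e5 xor 61 = 84
byte 4: (f3 xor eb) xor 63 = 18 xor 63 = 7b
byte 5: (a9 xor 90) xor 6b = 39 xor 6b = 52
byte 6: (db xor b7) xor 20 = 6c xor 20 = 4c

c634b6847b524c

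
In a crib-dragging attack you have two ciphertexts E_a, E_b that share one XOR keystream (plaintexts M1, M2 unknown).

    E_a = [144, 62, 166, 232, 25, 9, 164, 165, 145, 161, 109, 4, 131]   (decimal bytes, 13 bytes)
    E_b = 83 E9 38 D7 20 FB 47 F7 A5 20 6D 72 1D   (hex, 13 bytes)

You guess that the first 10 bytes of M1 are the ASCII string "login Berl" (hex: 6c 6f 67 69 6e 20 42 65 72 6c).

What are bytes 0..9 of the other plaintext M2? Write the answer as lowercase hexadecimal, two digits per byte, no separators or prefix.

First, E_a ⊕ E_b = (M1 ⊕ K) ⊕ (M2 ⊕ K) = M1 ⊕ M2, so the key drops out. Then M2 = (M1 ⊕ M2) ⊕ M1 over the first 10 bytes.
byte 0: (90 ^ 83) ^ 6c = 13 ^ 6c = 7f
byte 1: (3e ^ e9) ^ 6f = d7 ^ 6f = b8
byte 2: (a6 ^ 38) ^ 67 = 9e ^ 67 = f9
byte 3: (e8 ^ d7) ^ 69 = 3f ^ 69 = 56
byte 4: (19 ^ 20) ^ 6e = 39 ^ 6e = 57
byte 5: (09 ^ fb) ^ 20 = f2 ^ 20 = d2
byte 6: (a4 ^ 47) ^ 42 = e3 ^ 42 = a1
byte 7: (a5 ^ f7) ^ 65 = 52 ^ 65 = 37
byte 8: (91 ^ a5) ^ 72 = 34 ^ 72 = 46
byte 9: (a1 ^ 20) ^ 6c = 81 ^ 6c = ed

7fb8f95657d2a13746ed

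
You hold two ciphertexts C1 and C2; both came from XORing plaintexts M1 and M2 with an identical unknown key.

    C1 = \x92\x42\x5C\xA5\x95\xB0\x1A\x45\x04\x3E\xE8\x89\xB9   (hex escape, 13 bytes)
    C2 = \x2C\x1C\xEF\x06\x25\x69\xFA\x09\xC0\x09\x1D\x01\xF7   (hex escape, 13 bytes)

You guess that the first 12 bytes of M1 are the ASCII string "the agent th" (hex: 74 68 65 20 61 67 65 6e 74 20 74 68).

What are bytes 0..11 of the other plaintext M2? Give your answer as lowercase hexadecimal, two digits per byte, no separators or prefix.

ca36d683d1be8522b01781e0

First, C1 ⊕ C2 = (M1 ⊕ K) ⊕ (M2 ⊕ K) = M1 ⊕ M2, so the key drops out. Then M2 = (M1 ⊕ M2) ⊕ M1 over the first 12 bytes.
byte 0: (92 XOR 2c) XOR 74 = be XOR 74 = ca
byte 1: (42 XOR 1c) XOR 68 = 5e XOR 68 = 36
byte 2: (5c XOR ef) XOR 65 = b3 XOR 65 = d6
byte 3: (a5 XOR 06) XOR 20 = a3 XOR 20 = 83
byte 4: (95 XOR 25) XOR 61 = b0 XOR 61 = d1
byte 5: (b0 XOR 69) XOR 67 = d9 XOR 67 = be
byte 6: (1a XOR fa) XOR 65 = e0 XOR 65 = 85
byte 7: (45 XOR 09) XOR 6e = 4c XOR 6e = 22
byte 8: (04 XOR c0) XOR 74 = c4 XOR 74 = b0
byte 9: (3e XOR 09) XOR 20 = 37 XOR 20 = 17
byte 10: (e8 XOR 1d) XOR 74 = f5 XOR 74 = 81
byte 11: (89 XOR 01) XOR 68 = 88 XOR 68 = e0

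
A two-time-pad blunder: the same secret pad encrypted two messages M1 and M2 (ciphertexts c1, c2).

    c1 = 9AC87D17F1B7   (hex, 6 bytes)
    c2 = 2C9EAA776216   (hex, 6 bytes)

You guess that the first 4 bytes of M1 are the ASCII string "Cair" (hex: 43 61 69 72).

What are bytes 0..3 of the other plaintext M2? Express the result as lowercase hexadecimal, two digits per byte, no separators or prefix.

First, c1 ⊕ c2 = (M1 ⊕ K) ⊕ (M2 ⊕ K) = M1 ⊕ M2, so the key drops out. Then M2 = (M1 ⊕ M2) ⊕ M1 over the first 4 bytes.
byte 0: (9a xor 2c) xor 43 = b6 xor 43 = f5
byte 1: (c8 xor 9e) xor 61 = 56 xor 61 = 37
byte 2: (7d xor aa) xor 69 = d7 xor 69 = be
byte 3: (17 xor 77) xor 72 = 60 xor 72 = 12

f537be12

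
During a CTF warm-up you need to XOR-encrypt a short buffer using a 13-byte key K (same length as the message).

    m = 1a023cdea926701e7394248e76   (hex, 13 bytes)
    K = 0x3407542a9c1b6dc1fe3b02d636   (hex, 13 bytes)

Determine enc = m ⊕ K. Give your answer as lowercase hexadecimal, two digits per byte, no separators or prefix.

2e0568f4353d1ddf8daf265840

XOR is its own inverse, so applying the key byte-wise gives the result directly.
1a xor 34 = 2e
02 xor 07 = 05
3c xor 54 = 68
de xor 2a = f4
a9 xor 9c = 35
26 xor 1b = 3d
70 xor 6d = 1d
1e xor c1 = df
73 xor fe = 8d
94 xor 3b = af
24 xor 02 = 26
8e xor d6 = 58
76 xor 36 = 40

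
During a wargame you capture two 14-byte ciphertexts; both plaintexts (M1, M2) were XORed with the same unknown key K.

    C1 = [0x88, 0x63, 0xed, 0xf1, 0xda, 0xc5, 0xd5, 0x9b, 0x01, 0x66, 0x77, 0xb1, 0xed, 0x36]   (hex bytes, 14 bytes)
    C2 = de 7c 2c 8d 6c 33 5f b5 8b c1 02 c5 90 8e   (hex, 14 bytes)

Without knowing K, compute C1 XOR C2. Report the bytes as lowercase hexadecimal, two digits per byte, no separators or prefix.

C1 ⊕ C2 = (M1 ⊕ K) ⊕ (M2 ⊕ K) = M1 ⊕ M2 — the shared key cancels under XOR.
byte 0: 136 ^ 222 =  86
byte 1:  99 ^ 124 =  31
byte 2: 237 ^  44 = 193
byte 3: 241 ^ 141 = 124
byte 4: 218 ^ 108 = 182
byte 5: 197 ^  51 = 246
byte 6: 213 ^  95 = 138
byte 7: 155 ^ 181 =  46
byte 8:   1 ^ 139 = 138
byte 9: 102 ^ 193 = 167
byte 10: 119 ^   2 = 117
byte 11: 177 ^ 197 = 116
byte 12: 237 ^ 144 = 125
byte 13:  54 ^ 142 = 184

561fc17cb6f68a2e8aa775747db8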